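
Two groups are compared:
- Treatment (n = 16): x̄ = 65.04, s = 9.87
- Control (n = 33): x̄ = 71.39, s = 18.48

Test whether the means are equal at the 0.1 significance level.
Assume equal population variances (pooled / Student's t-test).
Student's two-sample t-test (equal variances):
H₀: μ₁ = μ₂
H₁: μ₁ ≠ μ₂
df = n₁ + n₂ - 2 = 47
Pooled variance s_p² = [(n₁-1)s₁² + (n₂-1)s₂²] / (n₁ + n₂ - 2) = [(15)(9.87²) + (32)(18.48²)] / 47 = 263.6082
SE = √(s_p²(1/n₁ + 1/n₂)) = √(263.6082 × (1/16 + 1/33)) = 4.9461
t = (x̄₁ - x̄₂) / SE = (65.04 - 71.39) / 4.9461 = -6.35 / 4.9461 = -1.284
p-value = 0.2055

Since p-value > α = 0.1, we fail to reject H₀.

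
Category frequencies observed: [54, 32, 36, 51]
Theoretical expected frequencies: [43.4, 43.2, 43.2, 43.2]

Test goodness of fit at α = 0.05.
Chi-square goodness of fit test:
H₀: observed counts match expected distribution
H₁: observed counts differ from expected distribution
df = k - 1 = 3
χ² = Σ(O - E)²/E
   = (54 - 43.4)²/43.4 + (32 - 43.2)²/43.2 + (36 - 43.2)²/43.2 + (51 - 43.2)²/43.2
   = 2.589 + 2.904 + 1.200 + 1.408
   = 8.10
p-value = 0.0440

Since p-value < α = 0.05, we reject H₀.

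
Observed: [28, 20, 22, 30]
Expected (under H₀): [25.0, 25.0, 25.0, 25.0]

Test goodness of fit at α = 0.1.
Chi-square goodness of fit test:
H₀: observed counts match expected distribution
H₁: observed counts differ from expected distribution
df = k - 1 = 3
χ² = Σ(O - E)²/E
   = (28 - 25.0)²/25.0 + (20 - 25.0)²/25.0 + (22 - 25.0)²/25.0 + (30 - 25.0)²/25.0
   = 0.360 + 1.000 + 0.360 + 1.000
   = 2.72
p-value = 0.4368

Since p-value > α = 0.1, we fail to reject H₀.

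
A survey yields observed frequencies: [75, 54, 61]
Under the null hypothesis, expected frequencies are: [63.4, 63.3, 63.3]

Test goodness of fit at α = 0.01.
Chi-square goodness of fit test:
H₀: observed counts match expected distribution
H₁: observed counts differ from expected distribution
df = k - 1 = 2
χ² = Σ(O - E)²/E
   = (75 - 63.4)²/63.4 + (54 - 63.3)²/63.3 + (61 - 63.3)²/63.3
   = 2.122 + 1.366 + 0.084
   = 3.57
p-value = 0.1676

Since p-value > α = 0.01, we fail to reject H₀.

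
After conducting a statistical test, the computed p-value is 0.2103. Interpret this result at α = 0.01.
Since p = 0.2103 > α = 0.01, fail to reject H₀.
There is insufficient evidence to reject the null hypothesis; the result is not statistically significant at the 0.01 level.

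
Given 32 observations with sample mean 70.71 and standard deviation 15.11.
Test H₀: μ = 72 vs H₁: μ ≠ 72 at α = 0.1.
One-sample t-test:
H₀: μ = 72
H₁: μ ≠ 72
df = n - 1 = 31
t = (x̄ - μ₀) / (s/√n) = (70.71 - 72) / (15.11/√32) = -0.483
p-value = 0.6325

Since p-value > α = 0.1, we fail to reject H₀.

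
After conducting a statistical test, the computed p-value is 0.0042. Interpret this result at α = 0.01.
Since p = 0.0042 < α = 0.01, reject H₀.
There is sufficient evidence to reject the null hypothesis; the result is statistically significant at the 0.01 level.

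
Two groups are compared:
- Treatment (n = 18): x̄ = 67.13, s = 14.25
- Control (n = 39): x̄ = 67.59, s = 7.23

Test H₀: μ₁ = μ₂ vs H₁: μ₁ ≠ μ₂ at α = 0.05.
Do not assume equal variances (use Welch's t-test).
Welch's two-sample t-test:
H₀: μ₁ = μ₂
H₁: μ₁ ≠ μ₂
s₁²/n₁ = 14.25²/18 = 11.2812,  s₂²/n₂ = 7.23²/39 = 1.3403
SE = √(s₁²/n₁ + s₂²/n₂) = √(11.2812 + 1.3403) = 3.5527
df (Welch-Satterthwaite) = (s₁²/n₁ + s₂²/n₂)² / [(s₁²/n₁)²/(n₁-1) + (s₂²/n₂)²/(n₂-1)] ≈ 21.15
t = (x̄₁ - x̄₂) / SE = (67.13 - 67.59) / 3.5527 = -0.46 / 3.5527 = -0.129
p-value = 0.8982

Since p-value > α = 0.05, we fail to reject H₀.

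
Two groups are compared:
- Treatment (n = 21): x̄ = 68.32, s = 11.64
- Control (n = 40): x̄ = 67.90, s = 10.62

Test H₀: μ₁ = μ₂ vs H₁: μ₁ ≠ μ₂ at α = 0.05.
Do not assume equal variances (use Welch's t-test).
Welch's two-sample t-test:
H₀: μ₁ = μ₂
H₁: μ₁ ≠ μ₂
s₁²/n₁ = 11.64²/21 = 6.4519,  s₂²/n₂ = 10.62²/40 = 2.8196
SE = √(s₁²/n₁ + s₂²/n₂) = √(6.4519 + 2.8196) = 3.0449
df (Welch-Satterthwaite) = (s₁²/n₁ + s₂²/n₂)² / [(s₁²/n₁)²/(n₁-1) + (s₂²/n₂)²/(n₂-1)] ≈ 37.62
t = (x̄₁ - x̄₂) / SE = (68.32 - 67.90) / 3.0449 = 0.42 / 3.0449 = 0.138
p-value = 0.8910

Since p-value > α = 0.05, we fail to reject H₀.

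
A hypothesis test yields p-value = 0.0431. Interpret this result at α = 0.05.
Since p = 0.0431 < α = 0.05, reject H₀.
There is sufficient evidence to reject the null hypothesis; the result is statistically significant at the 0.05 level.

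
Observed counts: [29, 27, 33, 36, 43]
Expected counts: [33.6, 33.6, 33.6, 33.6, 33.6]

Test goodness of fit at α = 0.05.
Chi-square goodness of fit test:
H₀: observed counts match expected distribution
H₁: observed counts differ from expected distribution
df = k - 1 = 4
χ² = Σ(O - E)²/E
   = (29 - 33.6)²/33.6 + (27 - 33.6)²/33.6 + (33 - 33.6)²/33.6 + (36 - 33.6)²/33.6 + (43 - 33.6)²/33.6
   = 0.630 + 1.296 + 0.011 + 0.171 + 2.630
   = 4.74
p-value = 0.3152

Since p-value > α = 0.05, we fail to reject H₀.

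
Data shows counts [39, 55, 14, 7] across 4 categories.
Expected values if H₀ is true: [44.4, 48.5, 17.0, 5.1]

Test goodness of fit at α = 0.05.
Chi-square goodness of fit test:
H₀: observed counts match expected distribution
H₁: observed counts differ from expected distribution
df = k - 1 = 3
χ² = Σ(O - E)²/E
   = (39 - 44.4)²/44.4 + (55 - 48.5)²/48.5 + (14 - 17.0)²/17.0 + (7 - 5.1)²/5.1
   = 0.657 + 0.871 + 0.529 + 0.708
   = 2.77
p-value = 0.4293

Since p-value > α = 0.05, we fail to reject H₀.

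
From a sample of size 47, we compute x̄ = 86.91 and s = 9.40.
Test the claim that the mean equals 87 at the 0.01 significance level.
One-sample t-test:
H₀: μ = 87
H₁: μ ≠ 87
df = n - 1 = 46
t = (x̄ - μ₀) / (s/√n) = (86.91 - 87) / (9.40/√47) = -0.066
p-value = 0.9479

Since p-value > α = 0.01, we fail to reject H₀.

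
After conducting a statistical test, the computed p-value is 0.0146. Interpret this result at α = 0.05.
Since p = 0.0146 < α = 0.05, reject H₀.
There is sufficient evidence to reject the null hypothesis; the result is statistically significant at the 0.05 level.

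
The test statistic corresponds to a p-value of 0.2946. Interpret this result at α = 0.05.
Since p = 0.2946 > α = 0.05, fail to reject H₀.
There is insufficient evidence to reject the null hypothesis; the result is not statistically significant at the 0.05 level.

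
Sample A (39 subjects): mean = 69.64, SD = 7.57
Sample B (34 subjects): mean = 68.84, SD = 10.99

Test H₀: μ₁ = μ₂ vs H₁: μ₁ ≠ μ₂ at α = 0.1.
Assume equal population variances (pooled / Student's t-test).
Student's two-sample t-test (equal variances):
H₀: μ₁ = μ₂
H₁: μ₁ ≠ μ₂
df = n₁ + n₂ - 2 = 71
Pooled variance s_p² = [(n₁-1)s₁² + (n₂-1)s₂²] / (n₁ + n₂ - 2) = [(38)(7.57²) + (33)(10.99²)] / 71 = 86.8075
SE = √(s_p²(1/n₁ + 1/n₂)) = √(86.8075 × (1/39 + 1/34)) = 2.1861
t = (x̄₁ - x̄₂) / SE = (69.64 - 68.84) / 2.1861 = 0.80 / 2.1861 = 0.366
p-value = 0.7155

Since p-value > α = 0.1, we fail to reject H₀.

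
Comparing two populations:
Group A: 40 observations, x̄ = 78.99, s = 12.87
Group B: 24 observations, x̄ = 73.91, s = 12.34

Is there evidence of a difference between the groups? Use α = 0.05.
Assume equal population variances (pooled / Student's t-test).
Student's two-sample t-test (equal variances):
H₀: μ₁ = μ₂
H₁: μ₁ ≠ μ₂
df = n₁ + n₂ - 2 = 62
Pooled variance s_p² = [(n₁-1)s₁² + (n₂-1)s₂²] / (n₁ + n₂ - 2) = [(39)(12.87²) + (23)(12.34²)] / 62 = 160.6803
SE = √(s_p²(1/n₁ + 1/n₂)) = √(160.6803 × (1/40 + 1/24)) = 3.2729
t = (x̄₁ - x̄₂) / SE = (78.99 - 73.91) / 3.2729 = 5.08 / 3.2729 = 1.552
p-value = 0.1257

Since p-value > α = 0.05, we fail to reject H₀.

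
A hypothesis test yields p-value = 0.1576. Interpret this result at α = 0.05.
Since p = 0.1576 > α = 0.05, fail to reject H₀.
There is insufficient evidence to reject the null hypothesis; the result is not statistically significant at the 0.05 level.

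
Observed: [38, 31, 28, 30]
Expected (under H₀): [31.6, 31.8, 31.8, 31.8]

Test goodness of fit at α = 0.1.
Chi-square goodness of fit test:
H₀: observed counts match expected distribution
H₁: observed counts differ from expected distribution
df = k - 1 = 3
χ² = Σ(O - E)²/E
   = (38 - 31.6)²/31.6 + (31 - 31.8)²/31.8 + (28 - 31.8)²/31.8 + (30 - 31.8)²/31.8
   = 1.296 + 0.020 + 0.454 + 0.102
   = 1.87
p-value = 0.5993

Since p-value > α = 0.1, we fail to reject H₀.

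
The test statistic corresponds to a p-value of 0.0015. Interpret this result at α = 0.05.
Since p = 0.0015 < α = 0.05, reject H₀.
There is sufficient evidence to reject the null hypothesis; the result is statistically significant at the 0.05 level.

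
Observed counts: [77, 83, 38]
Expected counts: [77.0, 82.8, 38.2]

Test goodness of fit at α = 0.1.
Chi-square goodness of fit test:
H₀: observed counts match expected distribution
H₁: observed counts differ from expected distribution
df = k - 1 = 2
χ² = Σ(O - E)²/E
   = (77 - 77.0)²/77.0 + (83 - 82.8)²/82.8 + (38 - 38.2)²/38.2
   = 0.000 + 0.000 + 0.001
   = 0.00
p-value = 0.9992

Since p-value > α = 0.1, we fail to reject H₀.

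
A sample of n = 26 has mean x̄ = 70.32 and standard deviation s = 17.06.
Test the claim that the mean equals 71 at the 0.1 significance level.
One-sample t-test:
H₀: μ = 71
H₁: μ ≠ 71
df = n - 1 = 25
t = (x̄ - μ₀) / (s/√n) = (70.32 - 71) / (17.06/√26) = -0.203
p-value = 0.8406

Since p-value > α = 0.1, we fail to reject H₀.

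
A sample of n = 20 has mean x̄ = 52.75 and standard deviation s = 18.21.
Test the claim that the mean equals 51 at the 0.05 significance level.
One-sample t-test:
H₀: μ = 51
H₁: μ ≠ 51
df = n - 1 = 19
t = (x̄ - μ₀) / (s/√n) = (52.75 - 51) / (18.21/√20) = 0.430
p-value = 0.6722

Since p-value > α = 0.05, we fail to reject H₀.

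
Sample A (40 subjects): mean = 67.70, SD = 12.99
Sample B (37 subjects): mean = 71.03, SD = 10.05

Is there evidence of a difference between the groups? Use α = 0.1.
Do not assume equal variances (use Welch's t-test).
Welch's two-sample t-test:
H₀: μ₁ = μ₂
H₁: μ₁ ≠ μ₂
s₁²/n₁ = 12.99²/40 = 4.2185,  s₂²/n₂ = 10.05²/37 = 2.7298
SE = √(s₁²/n₁ + s₂²/n₂) = √(4.2185 + 2.7298) = 2.6360
df (Welch-Satterthwaite) = (s₁²/n₁ + s₂²/n₂)² / [(s₁²/n₁)²/(n₁-1) + (s₂²/n₂)²/(n₂-1)] ≈ 72.79
t = (x̄₁ - x̄₂) / SE = (67.70 - 71.03) / 2.6360 = -3.33 / 2.6360 = -1.263
p-value = 0.2105

Since p-value > α = 0.1, we fail to reject H₀.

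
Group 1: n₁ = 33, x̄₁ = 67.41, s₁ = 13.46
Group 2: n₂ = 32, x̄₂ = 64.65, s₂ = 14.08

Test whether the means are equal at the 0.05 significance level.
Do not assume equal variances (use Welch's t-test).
Welch's two-sample t-test:
H₀: μ₁ = μ₂
H₁: μ₁ ≠ μ₂
s₁²/n₁ = 13.46²/33 = 5.4900,  s₂²/n₂ = 14.08²/32 = 6.1952
SE = √(s₁²/n₁ + s₂²/n₂) = √(5.4900 + 6.1952) = 3.4184
df (Welch-Satterthwaite) = (s₁²/n₁ + s₂²/n₂)² / [(s₁²/n₁)²/(n₁-1) + (s₂²/n₂)²/(n₂-1)] ≈ 62.64
t = (x̄₁ - x̄₂) / SE = (67.41 - 64.65) / 3.4184 = 2.76 / 3.4184 = 0.807
p-value = 0.4225

Since p-value > α = 0.05, we fail to reject H₀.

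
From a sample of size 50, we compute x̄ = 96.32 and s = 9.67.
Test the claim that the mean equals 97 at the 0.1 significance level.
One-sample t-test:
H₀: μ = 97
H₁: μ ≠ 97
df = n - 1 = 49
t = (x̄ - μ₀) / (s/√n) = (96.32 - 97) / (9.67/√50) = -0.497
p-value = 0.6212

Since p-value > α = 0.1, we fail to reject H₀.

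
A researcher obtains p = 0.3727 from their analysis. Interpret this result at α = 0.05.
Since p = 0.3727 > α = 0.05, fail to reject H₀.
There is insufficient evidence to reject the null hypothesis; the result is not statistically significant at the 0.05 level.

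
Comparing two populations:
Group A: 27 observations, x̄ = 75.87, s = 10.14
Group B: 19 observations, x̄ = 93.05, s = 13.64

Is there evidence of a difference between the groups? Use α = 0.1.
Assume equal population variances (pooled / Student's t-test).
Student's two-sample t-test (equal variances):
H₀: μ₁ = μ₂
H₁: μ₁ ≠ μ₂
df = n₁ + n₂ - 2 = 44
Pooled variance s_p² = [(n₁-1)s₁² + (n₂-1)s₂²] / (n₁ + n₂ - 2) = [(26)(10.14²) + (18)(13.64²)] / 44 = 136.8682
SE = √(s_p²(1/n₁ + 1/n₂)) = √(136.8682 × (1/27 + 1/19)) = 3.5033
t = (x̄₁ - x̄₂) / SE = (75.87 - 93.05) / 3.5033 = -17.18 / 3.5033 = -4.904
p-value < 0.0001

Since p-value < α = 0.1, we reject H₀.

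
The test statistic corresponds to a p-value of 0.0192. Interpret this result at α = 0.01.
Since p = 0.0192 > α = 0.01, fail to reject H₀.
There is insufficient evidence to reject the null hypothesis; the result is not statistically significant at the 0.01 level.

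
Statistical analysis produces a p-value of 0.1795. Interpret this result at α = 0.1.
Since p = 0.1795 > α = 0.1, fail to reject H₀.
There is insufficient evidence to reject the null hypothesis; the result is not statistically significant at the 0.1 level.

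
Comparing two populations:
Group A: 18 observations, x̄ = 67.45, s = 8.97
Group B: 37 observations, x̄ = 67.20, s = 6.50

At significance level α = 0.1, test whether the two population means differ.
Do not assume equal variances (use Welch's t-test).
Welch's two-sample t-test:
H₀: μ₁ = μ₂
H₁: μ₁ ≠ μ₂
s₁²/n₁ = 8.97²/18 = 4.4701,  s₂²/n₂ = 6.50²/37 = 1.1419
SE = √(s₁²/n₁ + s₂²/n₂) = √(4.4701 + 1.1419) = 2.3690
df (Welch-Satterthwaite) = (s₁²/n₁ + s₂²/n₂)² / [(s₁²/n₁)²/(n₁-1) + (s₂²/n₂)²/(n₂-1)] ≈ 25.99
t = (x̄₁ - x̄₂) / SE = (67.45 - 67.20) / 2.3690 = 0.25 / 2.3690 = 0.106
p-value = 0.9168

Since p-value > α = 0.1, we fail to reject H₀.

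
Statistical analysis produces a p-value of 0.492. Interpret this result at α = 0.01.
Since p = 0.492 > α = 0.01, fail to reject H₀.
There is insufficient evidence to reject the null hypothesis; the result is not statistically significant at the 0.01 level.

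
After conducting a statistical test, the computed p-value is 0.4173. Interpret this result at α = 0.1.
Since p = 0.4173 > α = 0.1, fail to reject H₀.
There is insufficient evidence to reject the null hypothesis; the result is not statistically significant at the 0.1 level.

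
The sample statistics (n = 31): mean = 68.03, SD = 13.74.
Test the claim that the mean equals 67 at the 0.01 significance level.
One-sample t-test:
H₀: μ = 67
H₁: μ ≠ 67
df = n - 1 = 30
t = (x̄ - μ₀) / (s/√n) = (68.03 - 67) / (13.74/√31) = 0.417
p-value = 0.6794

Since p-value > α = 0.01, we fail to reject H₀.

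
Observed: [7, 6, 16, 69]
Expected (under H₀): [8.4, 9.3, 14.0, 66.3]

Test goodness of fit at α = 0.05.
Chi-square goodness of fit test:
H₀: observed counts match expected distribution
H₁: observed counts differ from expected distribution
df = k - 1 = 3
χ² = Σ(O - E)²/E
   = (7 - 8.4)²/8.4 + (6 - 9.3)²/9.3 + (16 - 14.0)²/14.0 + (69 - 66.3)²/66.3
   = 0.233 + 1.171 + 0.286 + 0.110
   = 1.80
p-value = 0.6149

Since p-value > α = 0.05, we fail to reject H₀.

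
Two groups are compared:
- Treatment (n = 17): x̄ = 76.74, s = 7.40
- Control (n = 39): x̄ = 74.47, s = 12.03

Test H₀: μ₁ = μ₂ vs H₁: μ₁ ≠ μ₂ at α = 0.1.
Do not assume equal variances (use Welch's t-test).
Welch's two-sample t-test:
H₀: μ₁ = μ₂
H₁: μ₁ ≠ μ₂
s₁²/n₁ = 7.40²/17 = 3.2212,  s₂²/n₂ = 12.03²/39 = 3.7108
SE = √(s₁²/n₁ + s₂²/n₂) = √(3.2212 + 3.7108) = 2.6329
df (Welch-Satterthwaite) = (s₁²/n₁ + s₂²/n₂)² / [(s₁²/n₁)²/(n₁-1) + (s₂²/n₂)²/(n₂-1)] ≈ 47.54
t = (x̄₁ - x̄₂) / SE = (76.74 - 74.47) / 2.6329 = 2.27 / 2.6329 = 0.862
p-value = 0.3929

Since p-value > α = 0.1, we fail to reject H₀.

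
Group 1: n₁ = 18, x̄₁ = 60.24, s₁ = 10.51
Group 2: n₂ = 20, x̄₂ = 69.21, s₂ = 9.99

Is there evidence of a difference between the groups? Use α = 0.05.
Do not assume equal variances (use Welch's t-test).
Welch's two-sample t-test:
H₀: μ₁ = μ₂
H₁: μ₁ ≠ μ₂
s₁²/n₁ = 10.51²/18 = 6.1367,  s₂²/n₂ = 9.99²/20 = 4.9900
SE = √(s₁²/n₁ + s₂²/n₂) = √(6.1367 + 4.9900) = 3.3357
df (Welch-Satterthwaite) = (s₁²/n₁ + s₂²/n₂)² / [(s₁²/n₁)²/(n₁-1) + (s₂²/n₂)²/(n₂-1)] ≈ 35.11
t = (x̄₁ - x̄₂) / SE = (60.24 - 69.21) / 3.3357 = -8.97 / 3.3357 = -2.689
p-value = 0.0109

Since p-value < α = 0.05, we reject H₀.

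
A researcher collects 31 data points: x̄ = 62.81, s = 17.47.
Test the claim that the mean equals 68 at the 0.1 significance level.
One-sample t-test:
H₀: μ = 68
H₁: μ ≠ 68
df = n - 1 = 30
t = (x̄ - μ₀) / (s/√n) = (62.81 - 68) / (17.47/√31) = -1.654
p-value = 0.1085

Since p-value > α = 0.1, we fail to reject H₀.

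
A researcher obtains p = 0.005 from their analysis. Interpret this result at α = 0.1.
Since p = 0.005 < α = 0.1, reject H₀.
There is sufficient evidence to reject the null hypothesis; the result is statistically significant at the 0.1 level.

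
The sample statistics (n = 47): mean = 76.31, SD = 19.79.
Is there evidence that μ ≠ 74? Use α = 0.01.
One-sample t-test:
H₀: μ = 74
H₁: μ ≠ 74
df = n - 1 = 46
t = (x̄ - μ₀) / (s/√n) = (76.31 - 74) / (19.79/√47) = 0.800
p-value = 0.4277

Since p-value > α = 0.01, we fail to reject H₀.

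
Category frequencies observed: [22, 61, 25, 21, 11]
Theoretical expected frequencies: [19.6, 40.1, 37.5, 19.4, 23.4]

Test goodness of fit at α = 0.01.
Chi-square goodness of fit test:
H₀: observed counts match expected distribution
H₁: observed counts differ from expected distribution
df = k - 1 = 4
χ² = Σ(O - E)²/E
   = (22 - 19.6)²/19.6 + (61 - 40.1)²/40.1 + (25 - 37.5)²/37.5 + (21 - 19.4)²/19.4 + (11 - 23.4)²/23.4
   = 0.294 + 10.893 + 4.167 + 0.132 + 6.571
   = 22.06
p-value = 0.0002

Since p-value < α = 0.01, we reject H₀.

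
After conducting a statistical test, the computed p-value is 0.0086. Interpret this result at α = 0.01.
Since p = 0.0086 < α = 0.01, reject H₀.
There is sufficient evidence to reject the null hypothesis; the result is statistically significant at the 0.01 level.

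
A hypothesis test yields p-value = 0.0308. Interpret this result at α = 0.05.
Since p = 0.0308 < α = 0.05, reject H₀.
There is sufficient evidence to reject the null hypothesis; the result is statistically significant at the 0.05 level.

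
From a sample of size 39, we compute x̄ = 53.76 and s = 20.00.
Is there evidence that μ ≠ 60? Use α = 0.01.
One-sample t-test:
H₀: μ = 60
H₁: μ ≠ 60
df = n - 1 = 38
t = (x̄ - μ₀) / (s/√n) = (53.76 - 60) / (20.00/√39) = -1.948
p-value = 0.0588

Since p-value > α = 0.01, we fail to reject H₀.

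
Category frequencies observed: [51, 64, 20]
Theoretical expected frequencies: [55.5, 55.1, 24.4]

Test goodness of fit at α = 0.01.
Chi-square goodness of fit test:
H₀: observed counts match expected distribution
H₁: observed counts differ from expected distribution
df = k - 1 = 2
χ² = Σ(O - E)²/E
   = (51 - 55.5)²/55.5 + (64 - 55.1)²/55.1 + (20 - 24.4)²/24.4
   = 0.365 + 1.438 + 0.793
   = 2.60
p-value = 0.2731

Since p-value > α = 0.01, we fail to reject H₀.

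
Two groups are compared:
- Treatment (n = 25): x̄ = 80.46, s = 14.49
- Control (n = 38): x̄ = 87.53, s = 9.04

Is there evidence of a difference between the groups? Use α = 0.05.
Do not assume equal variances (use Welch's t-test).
Welch's two-sample t-test:
H₀: μ₁ = μ₂
H₁: μ₁ ≠ μ₂
s₁²/n₁ = 14.49²/25 = 8.3984,  s₂²/n₂ = 9.04²/38 = 2.1506
SE = √(s₁²/n₁ + s₂²/n₂) = √(8.3984 + 2.1506) = 3.2479
df (Welch-Satterthwaite) = (s₁²/n₁ + s₂²/n₂)² / [(s₁²/n₁)²/(n₁-1) + (s₂²/n₂)²/(n₂-1)] ≈ 36.32
t = (x̄₁ - x̄₂) / SE = (80.46 - 87.53) / 3.2479 = -7.07 / 3.2479 = -2.177
p-value = 0.0361

Since p-value < α = 0.05, we reject H₀.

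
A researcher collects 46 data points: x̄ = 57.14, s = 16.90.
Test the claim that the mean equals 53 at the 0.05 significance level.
One-sample t-test:
H₀: μ = 53
H₁: μ ≠ 53
df = n - 1 = 45
t = (x̄ - μ₀) / (s/√n) = (57.14 - 53) / (16.90/√46) = 1.661
p-value = 0.1036

Since p-value > α = 0.05, we fail to reject H₀.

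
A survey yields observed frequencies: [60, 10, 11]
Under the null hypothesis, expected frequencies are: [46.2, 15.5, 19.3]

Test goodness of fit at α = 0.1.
Chi-square goodness of fit test:
H₀: observed counts match expected distribution
H₁: observed counts differ from expected distribution
df = k - 1 = 2
χ² = Σ(O - E)²/E
   = (60 - 46.2)²/46.2 + (10 - 15.5)²/15.5 + (11 - 19.3)²/19.3
   = 4.122 + 1.952 + 3.569
   = 9.64
p-value = 0.0081

Since p-value < α = 0.1, we reject H₀.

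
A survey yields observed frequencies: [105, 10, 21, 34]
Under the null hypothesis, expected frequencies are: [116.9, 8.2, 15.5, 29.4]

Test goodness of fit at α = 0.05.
Chi-square goodness of fit test:
H₀: observed counts match expected distribution
H₁: observed counts differ from expected distribution
df = k - 1 = 3
χ² = Σ(O - E)²/E
   = (105 - 116.9)²/116.9 + (10 - 8.2)²/8.2 + (21 - 15.5)²/15.5 + (34 - 29.4)²/29.4
   = 1.211 + 0.395 + 1.952 + 0.720
   = 4.28
p-value = 0.2330

Since p-value > α = 0.05, we fail to reject H₀.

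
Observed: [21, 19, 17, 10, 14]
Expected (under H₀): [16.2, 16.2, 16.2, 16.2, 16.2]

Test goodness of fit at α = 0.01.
Chi-square goodness of fit test:
H₀: observed counts match expected distribution
H₁: observed counts differ from expected distribution
df = k - 1 = 4
χ² = Σ(O - E)²/E
   = (21 - 16.2)²/16.2 + (19 - 16.2)²/16.2 + (17 - 16.2)²/16.2 + (10 - 16.2)²/16.2 + (14 - 16.2)²/16.2
   = 1.422 + 0.484 + 0.040 + 2.373 + 0.299
   = 4.62
p-value = 0.3289

Since p-value > α = 0.01, we fail to reject H₀.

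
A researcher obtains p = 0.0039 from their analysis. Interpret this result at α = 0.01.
Since p = 0.0039 < α = 0.01, reject H₀.
There is sufficient evidence to reject the null hypothesis; the result is statistically significant at the 0.01 level.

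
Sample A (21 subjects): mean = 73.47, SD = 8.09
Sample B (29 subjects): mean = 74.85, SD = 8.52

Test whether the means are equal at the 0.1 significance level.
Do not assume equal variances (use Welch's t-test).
Welch's two-sample t-test:
H₀: μ₁ = μ₂
H₁: μ₁ ≠ μ₂
s₁²/n₁ = 8.09²/21 = 3.1166,  s₂²/n₂ = 8.52²/29 = 2.5031
SE = √(s₁²/n₁ + s₂²/n₂) = √(3.1166 + 2.5031) = 2.3706
df (Welch-Satterthwaite) = (s₁²/n₁ + s₂²/n₂)² / [(s₁²/n₁)²/(n₁-1) + (s₂²/n₂)²/(n₂-1)] ≈ 44.52
t = (x̄₁ - x̄₂) / SE = (73.47 - 74.85) / 2.3706 = -1.38 / 2.3706 = -0.582
p-value = 0.5634

Since p-value > α = 0.1, we fail to reject H₀.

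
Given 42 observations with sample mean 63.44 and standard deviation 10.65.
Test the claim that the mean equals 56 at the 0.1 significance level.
One-sample t-test:
H₀: μ = 56
H₁: μ ≠ 56
df = n - 1 = 41
t = (x̄ - μ₀) / (s/√n) = (63.44 - 56) / (10.65/√42) = 4.527
p-value = 0.0001

Since p-value < α = 0.1, we reject H₀.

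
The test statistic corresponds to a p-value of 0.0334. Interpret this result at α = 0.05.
Since p = 0.0334 < α = 0.05, reject H₀.
There is sufficient evidence to reject the null hypothesis; the result is statistically significant at the 0.05 level.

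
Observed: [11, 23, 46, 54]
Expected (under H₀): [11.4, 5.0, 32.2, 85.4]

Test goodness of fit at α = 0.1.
Chi-square goodness of fit test:
H₀: observed counts match expected distribution
H₁: observed counts differ from expected distribution
df = k - 1 = 3
χ² = Σ(O - E)²/E
   = (11 - 11.4)²/11.4 + (23 - 5.0)²/5.0 + (46 - 32.2)²/32.2 + (54 - 85.4)²/85.4
   = 0.014 + 64.800 + 5.914 + 11.545
   = 82.27
p-value < 0.0001

Since p-value < α = 0.1, we reject H₀.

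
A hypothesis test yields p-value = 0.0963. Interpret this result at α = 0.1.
Since p = 0.0963 < α = 0.1, reject H₀.
There is sufficient evidence to reject the null hypothesis; the result is statistically significant at the 0.1 level.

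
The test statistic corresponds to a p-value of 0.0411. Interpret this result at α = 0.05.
Since p = 0.0411 < α = 0.05, reject H₀.
There is sufficient evidence to reject the null hypothesis; the result is statistically significant at the 0.05 level.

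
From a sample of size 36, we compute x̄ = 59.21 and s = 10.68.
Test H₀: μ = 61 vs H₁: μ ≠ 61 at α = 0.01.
One-sample t-test:
H₀: μ = 61
H₁: μ ≠ 61
df = n - 1 = 35
t = (x̄ - μ₀) / (s/√n) = (59.21 - 61) / (10.68/√36) = -1.006
p-value = 0.3215

Since p-value > α = 0.01, we fail to reject H₀.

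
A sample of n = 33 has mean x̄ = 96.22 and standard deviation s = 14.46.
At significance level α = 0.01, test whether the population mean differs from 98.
One-sample t-test:
H₀: μ = 98
H₁: μ ≠ 98
df = n - 1 = 32
t = (x̄ - μ₀) / (s/√n) = (96.22 - 98) / (14.46/√33) = -0.707
p-value = 0.4846

Since p-value > α = 0.01, we fail to reject H₀.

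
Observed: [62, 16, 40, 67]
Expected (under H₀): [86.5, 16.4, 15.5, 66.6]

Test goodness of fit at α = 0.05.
Chi-square goodness of fit test:
H₀: observed counts match expected distribution
H₁: observed counts differ from expected distribution
df = k - 1 = 3
χ² = Σ(O - E)²/E
   = (62 - 86.5)²/86.5 + (16 - 16.4)²/16.4 + (40 - 15.5)²/15.5 + (67 - 66.6)²/66.6
   = 6.939 + 0.010 + 38.726 + 0.002
   = 45.68
p-value < 0.0001

Since p-value < α = 0.05, we reject H₀.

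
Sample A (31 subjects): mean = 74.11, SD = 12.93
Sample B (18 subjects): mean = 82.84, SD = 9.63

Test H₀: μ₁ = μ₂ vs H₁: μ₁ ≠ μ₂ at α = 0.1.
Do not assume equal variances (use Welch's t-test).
Welch's two-sample t-test:
H₀: μ₁ = μ₂
H₁: μ₁ ≠ μ₂
s₁²/n₁ = 12.93²/31 = 5.3931,  s₂²/n₂ = 9.63²/18 = 5.1521
SE = √(s₁²/n₁ + s₂²/n₂) = √(5.3931 + 5.1521) = 3.2473
df (Welch-Satterthwaite) = (s₁²/n₁ + s₂²/n₂)² / [(s₁²/n₁)²/(n₁-1) + (s₂²/n₂)²/(n₂-1)] ≈ 43.94
t = (x̄₁ - x̄₂) / SE = (74.11 - 82.84) / 3.2473 = -8.73 / 3.2473 = -2.688
p-value = 0.0101

Since p-value < α = 0.1, we reject H₀.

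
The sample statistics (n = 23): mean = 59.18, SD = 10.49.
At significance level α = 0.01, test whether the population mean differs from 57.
One-sample t-test:
H₀: μ = 57
H₁: μ ≠ 57
df = n - 1 = 22
t = (x̄ - μ₀) / (s/√n) = (59.18 - 57) / (10.49/√23) = 0.997
p-value = 0.3298

Since p-value > α = 0.01, we fail to reject H₀.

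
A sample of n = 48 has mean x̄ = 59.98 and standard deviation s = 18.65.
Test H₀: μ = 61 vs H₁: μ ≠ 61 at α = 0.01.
One-sample t-test:
H₀: μ = 61
H₁: μ ≠ 61
df = n - 1 = 47
t = (x̄ - μ₀) / (s/√n) = (59.98 - 61) / (18.65/√48) = -0.379
p-value = 0.7065

Since p-value > α = 0.01, we fail to reject H₀.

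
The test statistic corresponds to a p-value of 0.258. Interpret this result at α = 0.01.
Since p = 0.258 > α = 0.01, fail to reject H₀.
There is insufficient evidence to reject the null hypothesis; the result is not statistically significant at the 0.01 level.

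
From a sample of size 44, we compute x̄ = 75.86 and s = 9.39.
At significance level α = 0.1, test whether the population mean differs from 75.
One-sample t-test:
H₀: μ = 75
H₁: μ ≠ 75
df = n - 1 = 43
t = (x̄ - μ₀) / (s/√n) = (75.86 - 75) / (9.39/√44) = 0.608
p-value = 0.5467

Since p-value > α = 0.1, we fail to reject H₀.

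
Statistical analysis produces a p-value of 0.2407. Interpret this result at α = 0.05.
Since p = 0.2407 > α = 0.05, fail to reject H₀.
There is insufficient evidence to reject the null hypothesis; the result is not statistically significant at the 0.05 level.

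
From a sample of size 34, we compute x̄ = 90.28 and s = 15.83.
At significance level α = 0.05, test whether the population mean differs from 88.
One-sample t-test:
H₀: μ = 88
H₁: μ ≠ 88
df = n - 1 = 33
t = (x̄ - μ₀) / (s/√n) = (90.28 - 88) / (15.83/√34) = 0.840
p-value = 0.4070

Since p-value > α = 0.05, we fail to reject H₀.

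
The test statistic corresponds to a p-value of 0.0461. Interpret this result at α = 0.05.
Since p = 0.0461 < α = 0.05, reject H₀.
There is sufficient evidence to reject the null hypothesis; the result is statistically significant at the 0.05 level.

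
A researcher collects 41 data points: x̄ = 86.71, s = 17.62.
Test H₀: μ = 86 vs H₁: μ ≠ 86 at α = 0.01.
One-sample t-test:
H₀: μ = 86
H₁: μ ≠ 86
df = n - 1 = 40
t = (x̄ - μ₀) / (s/√n) = (86.71 - 86) / (17.62/√41) = 0.258
p-value = 0.7977

Since p-value > α = 0.01, we fail to reject H₀.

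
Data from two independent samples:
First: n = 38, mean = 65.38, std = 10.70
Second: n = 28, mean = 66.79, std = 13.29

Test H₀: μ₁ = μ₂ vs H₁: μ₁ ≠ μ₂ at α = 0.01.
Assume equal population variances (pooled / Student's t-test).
Student's two-sample t-test (equal variances):
H₀: μ₁ = μ₂
H₁: μ₁ ≠ μ₂
df = n₁ + n₂ - 2 = 64
Pooled variance s_p² = [(n₁-1)s₁² + (n₂-1)s₂²] / (n₁ + n₂ - 2) = [(37)(10.70²) + (27)(13.29²)] / 64 = 140.7028
SE = √(s_p²(1/n₁ + 1/n₂)) = √(140.7028 × (1/38 + 1/28)) = 2.9543
t = (x̄₁ - x̄₂) / SE = (65.38 - 66.79) / 2.9543 = -1.41 / 2.9543 = -0.477
p-value = 0.6348

Since p-value > α = 0.01, we fail to reject H₀.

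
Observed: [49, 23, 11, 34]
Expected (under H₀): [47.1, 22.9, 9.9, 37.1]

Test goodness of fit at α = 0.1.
Chi-square goodness of fit test:
H₀: observed counts match expected distribution
H₁: observed counts differ from expected distribution
df = k - 1 = 3
χ² = Σ(O - E)²/E
   = (49 - 47.1)²/47.1 + (23 - 22.9)²/22.9 + (11 - 9.9)²/9.9 + (34 - 37.1)²/37.1
   = 0.077 + 0.000 + 0.122 + 0.259
   = 0.46
p-value = 0.9279

Since p-value > α = 0.1, we fail to reject H₀.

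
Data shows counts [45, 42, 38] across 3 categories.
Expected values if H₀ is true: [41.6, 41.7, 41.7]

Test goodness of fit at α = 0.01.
Chi-square goodness of fit test:
H₀: observed counts match expected distribution
H₁: observed counts differ from expected distribution
df = k - 1 = 2
χ² = Σ(O - E)²/E
   = (45 - 41.6)²/41.6 + (42 - 41.7)²/41.7 + (38 - 41.7)²/41.7
   = 0.278 + 0.002 + 0.328
   = 0.61
p-value = 0.7377

Since p-value > α = 0.01, we fail to reject H₀.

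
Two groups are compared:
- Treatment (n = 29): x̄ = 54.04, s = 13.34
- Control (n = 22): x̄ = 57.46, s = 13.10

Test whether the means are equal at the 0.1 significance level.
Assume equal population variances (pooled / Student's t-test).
Student's two-sample t-test (equal variances):
H₀: μ₁ = μ₂
H₁: μ₁ ≠ μ₂
df = n₁ + n₂ - 2 = 49
Pooled variance s_p² = [(n₁-1)s₁² + (n₂-1)s₂²] / (n₁ + n₂ - 2) = [(28)(13.34²) + (21)(13.10²)] / 49 = 175.2361
SE = √(s_p²(1/n₁ + 1/n₂)) = √(175.2361 × (1/29 + 1/22)) = 3.7427
t = (x̄₁ - x̄₂) / SE = (54.04 - 57.46) / 3.7427 = -3.42 / 3.7427 = -0.914
p-value = 0.3653

Since p-value > α = 0.1, we fail to reject H₀.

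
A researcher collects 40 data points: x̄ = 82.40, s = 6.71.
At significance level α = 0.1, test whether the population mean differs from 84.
One-sample t-test:
H₀: μ = 84
H₁: μ ≠ 84
df = n - 1 = 39
t = (x̄ - μ₀) / (s/√n) = (82.40 - 84) / (6.71/√40) = -1.508
p-value = 0.1396

Since p-value > α = 0.1, we fail to reject H₀.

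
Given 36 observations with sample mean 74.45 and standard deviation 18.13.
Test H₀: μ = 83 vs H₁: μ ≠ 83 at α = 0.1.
One-sample t-test:
H₀: μ = 83
H₁: μ ≠ 83
df = n - 1 = 35
t = (x̄ - μ₀) / (s/√n) = (74.45 - 83) / (18.13/√36) = -2.830
p-value = 0.0077

Since p-value < α = 0.1, we reject H₀.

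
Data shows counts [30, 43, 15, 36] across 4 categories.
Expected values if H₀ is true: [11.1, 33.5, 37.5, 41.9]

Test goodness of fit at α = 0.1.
Chi-square goodness of fit test:
H₀: observed counts match expected distribution
H₁: observed counts differ from expected distribution
df = k - 1 = 3
χ² = Σ(O - E)²/E
   = (30 - 11.1)²/11.1 + (43 - 33.5)²/33.5 + (15 - 37.5)²/37.5 + (36 - 41.9)²/41.9
   = 32.181 + 2.694 + 13.500 + 0.831
   = 49.21
p-value < 0.0001

Since p-value < α = 0.1, we reject H₀.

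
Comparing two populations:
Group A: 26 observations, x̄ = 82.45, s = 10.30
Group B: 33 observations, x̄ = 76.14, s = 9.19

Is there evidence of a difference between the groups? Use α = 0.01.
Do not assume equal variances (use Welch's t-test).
Welch's two-sample t-test:
H₀: μ₁ = μ₂
H₁: μ₁ ≠ μ₂
s₁²/n₁ = 10.30²/26 = 4.0804,  s₂²/n₂ = 9.19²/33 = 2.5593
SE = √(s₁²/n₁ + s₂²/n₂) = √(4.0804 + 2.5593) = 2.5768
df (Welch-Satterthwaite) = (s₁²/n₁ + s₂²/n₂)² / [(s₁²/n₁)²/(n₁-1) + (s₂²/n₂)²/(n₂-1)] ≈ 50.63
t = (x̄₁ - x̄₂) / SE = (82.45 - 76.14) / 2.5768 = 6.31 / 2.5768 = 2.449
p-value = 0.0178

Since p-value > α = 0.01, we fail to reject H₀.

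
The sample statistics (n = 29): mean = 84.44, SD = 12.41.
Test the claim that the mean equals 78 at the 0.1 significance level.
One-sample t-test:
H₀: μ = 78
H₁: μ ≠ 78
df = n - 1 = 28
t = (x̄ - μ₀) / (s/√n) = (84.44 - 78) / (12.41/√29) = 2.795
p-value = 0.0093

Since p-value < α = 0.1, we reject H₀.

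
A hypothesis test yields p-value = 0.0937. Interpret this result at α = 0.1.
Since p = 0.0937 < α = 0.1, reject H₀.
There is sufficient evidence to reject the null hypothesis; the result is statistically significant at the 0.1 level.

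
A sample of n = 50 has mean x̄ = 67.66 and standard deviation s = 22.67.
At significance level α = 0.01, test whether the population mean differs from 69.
One-sample t-test:
H₀: μ = 69
H₁: μ ≠ 69
df = n - 1 = 49
t = (x̄ - μ₀) / (s/√n) = (67.66 - 69) / (22.67/√50) = -0.418
p-value = 0.6778

Since p-value > α = 0.01, we fail to reject H₀.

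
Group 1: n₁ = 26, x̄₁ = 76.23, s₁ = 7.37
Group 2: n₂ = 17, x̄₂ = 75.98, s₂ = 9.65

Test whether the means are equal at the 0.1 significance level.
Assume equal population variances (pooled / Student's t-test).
Student's two-sample t-test (equal variances):
H₀: μ₁ = μ₂
H₁: μ₁ ≠ μ₂
df = n₁ + n₂ - 2 = 41
Pooled variance s_p² = [(n₁-1)s₁² + (n₂-1)s₂²] / (n₁ + n₂ - 2) = [(25)(7.37²) + (16)(9.65²)] / 41 = 69.4605
SE = √(s_p²(1/n₁ + 1/n₂)) = √(69.4605 × (1/26 + 1/17)) = 2.5995
t = (x̄₁ - x̄₂) / SE = (76.23 - 75.98) / 2.5995 = 0.25 / 2.5995 = 0.096
p-value = 0.9239

Since p-value > α = 0.1, we fail to reject H₀.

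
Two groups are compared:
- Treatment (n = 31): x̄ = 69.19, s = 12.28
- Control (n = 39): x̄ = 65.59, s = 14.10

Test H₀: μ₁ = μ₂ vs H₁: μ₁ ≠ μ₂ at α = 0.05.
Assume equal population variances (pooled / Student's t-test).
Student's two-sample t-test (equal variances):
H₀: μ₁ = μ₂
H₁: μ₁ ≠ μ₂
df = n₁ + n₂ - 2 = 68
Pooled variance s_p² = [(n₁-1)s₁² + (n₂-1)s₂²] / (n₁ + n₂ - 2) = [(30)(12.28²) + (38)(14.10²)] / 68 = 177.6284
SE = √(s_p²(1/n₁ + 1/n₂)) = √(177.6284 × (1/31 + 1/39)) = 3.2069
t = (x̄₁ - x̄₂) / SE = (69.19 - 65.59) / 3.2069 = 3.60 / 3.2069 = 1.123
p-value = 0.2656

Since p-value > α = 0.05, we fail to reject H₀.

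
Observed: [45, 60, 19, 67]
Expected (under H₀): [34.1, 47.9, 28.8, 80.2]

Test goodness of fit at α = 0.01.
Chi-square goodness of fit test:
H₀: observed counts match expected distribution
H₁: observed counts differ from expected distribution
df = k - 1 = 3
χ² = Σ(O - E)²/E
   = (45 - 34.1)²/34.1 + (60 - 47.9)²/47.9 + (19 - 28.8)²/28.8 + (67 - 80.2)²/80.2
   = 3.484 + 3.057 + 3.335 + 2.173
   = 12.05
p-value = 0.0072

Since p-value < α = 0.01, we reject H₀.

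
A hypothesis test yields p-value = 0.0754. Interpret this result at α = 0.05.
Since p = 0.0754 > α = 0.05, fail to reject H₀.
There is insufficient evidence to reject the null hypothesis; the result is not statistically significant at the 0.05 level.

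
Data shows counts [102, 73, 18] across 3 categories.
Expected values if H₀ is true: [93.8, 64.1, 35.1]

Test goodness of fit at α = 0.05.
Chi-square goodness of fit test:
H₀: observed counts match expected distribution
H₁: observed counts differ from expected distribution
df = k - 1 = 2
χ² = Σ(O - E)²/E
   = (102 - 93.8)²/93.8 + (73 - 64.1)²/64.1 + (18 - 35.1)²/35.1
   = 0.717 + 1.236 + 8.331
   = 10.28
p-value = 0.0058

Since p-value < α = 0.05, we reject H₀.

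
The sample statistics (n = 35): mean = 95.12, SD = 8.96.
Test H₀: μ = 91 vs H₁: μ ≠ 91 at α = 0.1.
One-sample t-test:
H₀: μ = 91
H₁: μ ≠ 91
df = n - 1 = 34
t = (x̄ - μ₀) / (s/√n) = (95.12 - 91) / (8.96/√35) = 2.720
p-value = 0.0102

Since p-value < α = 0.1, we reject H₀.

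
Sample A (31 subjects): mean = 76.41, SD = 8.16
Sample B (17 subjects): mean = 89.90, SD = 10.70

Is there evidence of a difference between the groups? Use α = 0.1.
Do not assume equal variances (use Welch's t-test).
Welch's two-sample t-test:
H₀: μ₁ = μ₂
H₁: μ₁ ≠ μ₂
s₁²/n₁ = 8.16²/31 = 2.1479,  s₂²/n₂ = 10.70²/17 = 6.7347
SE = √(s₁²/n₁ + s₂²/n₂) = √(2.1479 + 6.7347) = 2.9804
df (Welch-Satterthwaite) = (s₁²/n₁ + s₂²/n₂)² / [(s₁²/n₁)²/(n₁-1) + (s₂²/n₂)²/(n₂-1)] ≈ 26.40
t = (x̄₁ - x̄₂) / SE = (76.41 - 89.90) / 2.9804 = -13.49 / 2.9804 = -4.526
p-value = 0.0001

Since p-value < α = 0.1, we reject H₀.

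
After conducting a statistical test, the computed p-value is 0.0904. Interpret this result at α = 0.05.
Since p = 0.0904 > α = 0.05, fail to reject H₀.
There is insufficient evidence to reject the null hypothesis; the result is not statistically significant at the 0.05 level.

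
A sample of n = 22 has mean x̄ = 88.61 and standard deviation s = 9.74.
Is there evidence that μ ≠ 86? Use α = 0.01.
One-sample t-test:
H₀: μ = 86
H₁: μ ≠ 86
df = n - 1 = 21
t = (x̄ - μ₀) / (s/√n) = (88.61 - 86) / (9.74/√22) = 1.257
p-value = 0.2226

Since p-value > α = 0.01, we fail to reject H₀.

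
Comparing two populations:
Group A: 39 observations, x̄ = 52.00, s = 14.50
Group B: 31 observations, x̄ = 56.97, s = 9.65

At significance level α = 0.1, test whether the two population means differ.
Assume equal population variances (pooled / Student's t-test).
Student's two-sample t-test (equal variances):
H₀: μ₁ = μ₂
H₁: μ₁ ≠ μ₂
df = n₁ + n₂ - 2 = 68
Pooled variance s_p² = [(n₁-1)s₁² + (n₂-1)s₂²] / (n₁ + n₂ - 2) = [(38)(14.50²) + (30)(9.65²)] / 68 = 158.5761
SE = √(s_p²(1/n₁ + 1/n₂)) = √(158.5761 × (1/39 + 1/31)) = 3.0301
t = (x̄₁ - x̄₂) / SE = (52.00 - 56.97) / 3.0301 = -4.97 / 3.0301 = -1.640
p-value = 0.1056

Since p-value > α = 0.1, we fail to reject H₀.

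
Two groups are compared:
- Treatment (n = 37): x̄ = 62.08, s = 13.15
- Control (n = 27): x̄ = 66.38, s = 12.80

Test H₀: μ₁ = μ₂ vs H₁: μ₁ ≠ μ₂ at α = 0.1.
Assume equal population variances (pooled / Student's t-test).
Student's two-sample t-test (equal variances):
H₀: μ₁ = μ₂
H₁: μ₁ ≠ μ₂
df = n₁ + n₂ - 2 = 62
Pooled variance s_p² = [(n₁-1)s₁² + (n₂-1)s₂²] / (n₁ + n₂ - 2) = [(36)(13.15²) + (26)(12.80²)] / 62 = 169.1137
SE = √(s_p²(1/n₁ + 1/n₂)) = √(169.1137 × (1/37 + 1/27)) = 3.2915
t = (x̄₁ - x̄₂) / SE = (62.08 - 66.38) / 3.2915 = -4.30 / 3.2915 = -1.306
p-value = 0.1962

Since p-value > α = 0.1, we fail to reject H₀.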